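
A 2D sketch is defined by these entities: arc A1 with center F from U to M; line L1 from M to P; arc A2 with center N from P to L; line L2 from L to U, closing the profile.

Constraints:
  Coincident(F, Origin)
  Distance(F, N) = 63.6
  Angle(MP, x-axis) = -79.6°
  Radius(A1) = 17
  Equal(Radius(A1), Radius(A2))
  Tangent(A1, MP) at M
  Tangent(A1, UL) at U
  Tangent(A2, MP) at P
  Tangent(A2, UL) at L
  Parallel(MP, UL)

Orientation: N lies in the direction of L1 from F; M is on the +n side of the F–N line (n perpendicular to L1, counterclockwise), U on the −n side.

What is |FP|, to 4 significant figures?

65.83

The slot axis is L1's direction at -79.6°, so u = (cos -79.6°, sin -79.6°) = (0.1805, -0.9836) and n = (−sin -79.6°, cos -79.6°) = (0.9836, 0.1805). F is at the origin and N lies 63.6 along u from F, so N = 63.6·u = (11.48, -62.56). Tangency of A1 to both parallel lines with radius 17.0 puts M and U at F ± 17.0·n: M = (16.72, 3.069), U = (-16.72, -3.069). Equal radii place P and L the same way about N: P = N + 17.0·n = (28.20, -59.49), L = N − 17.0·n = (-5.240, -65.62). Then |FP| = |P − F| = 65.83.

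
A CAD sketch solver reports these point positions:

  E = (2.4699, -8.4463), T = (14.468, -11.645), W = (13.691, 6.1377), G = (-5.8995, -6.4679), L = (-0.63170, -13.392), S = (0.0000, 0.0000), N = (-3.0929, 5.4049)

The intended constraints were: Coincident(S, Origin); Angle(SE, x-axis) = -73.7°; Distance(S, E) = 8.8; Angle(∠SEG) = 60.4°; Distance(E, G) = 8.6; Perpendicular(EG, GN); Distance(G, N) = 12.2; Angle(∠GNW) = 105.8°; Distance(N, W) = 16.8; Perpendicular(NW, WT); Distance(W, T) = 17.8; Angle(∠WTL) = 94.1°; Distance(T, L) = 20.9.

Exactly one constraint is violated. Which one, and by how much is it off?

Distance(T, L) = 20.9 — off by 5.70.

S = (0.00, 0.00) ✓; SE at -73.70° ✓; |SE| = 8.800 ✓; ∠SEG = 60.40° ✓; |EG| = 8.600 ✓; ∠(EG, GN) = 90.00° ✓; |GN| = 12.20 ✓; ∠GNW = 105.8° ✓; |NW| = 16.80 ✓; ∠(NW, WT) = 90.00° ✓; |WT| = 17.80 ✓; ∠WTL = 94.10° ✓; |TL| = 15.20 ✗.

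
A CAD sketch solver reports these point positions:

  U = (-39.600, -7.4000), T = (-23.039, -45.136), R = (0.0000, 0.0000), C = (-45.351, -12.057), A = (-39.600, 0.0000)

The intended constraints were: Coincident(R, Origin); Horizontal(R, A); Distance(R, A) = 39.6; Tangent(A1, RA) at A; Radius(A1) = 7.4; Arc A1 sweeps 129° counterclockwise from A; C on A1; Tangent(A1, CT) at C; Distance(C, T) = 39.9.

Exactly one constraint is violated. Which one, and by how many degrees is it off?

Tangent(A1, CT) at C — off by 5.00°.

R = (0.00, 0.00) ✓; R.y = 0.00, A.y = 0.00 ✓; |RA| = 39.60 ✓; ∠(UA, AR) = 90.00° ✓; |UA| = 7.400 ✓; bearing(U→C) − bearing(U→A) = 129.0° ✓; |UC| = 7.400 ✓; ∠(UC, CT) = 95.00° ✗; |CT| = 39.90 ✓.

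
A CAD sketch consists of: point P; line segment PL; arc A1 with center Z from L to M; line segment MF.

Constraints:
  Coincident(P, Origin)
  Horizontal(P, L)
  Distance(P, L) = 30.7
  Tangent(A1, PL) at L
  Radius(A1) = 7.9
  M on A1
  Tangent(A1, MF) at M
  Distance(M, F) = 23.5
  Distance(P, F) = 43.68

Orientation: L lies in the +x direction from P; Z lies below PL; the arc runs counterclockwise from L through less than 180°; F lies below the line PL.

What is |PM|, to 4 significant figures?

25.10

P is at the origin; PL is horizontal with |PL| = 30.7 and L on the +x side, so L = (30.70, 0.000). Since A1 is tangent to PL there, ZL ⟂ PL, so Z = L + (0, -7.9) = (30.70, -7.900). Since ZM ⟂ MF (tangency), |ZF| = √(7.9² + 23.5²) = 24.79 regardless of where M sits on A1. So F lies on both circle(P, 43.68) and circle(Z, 24.79); the below-PL intersection is F = (29.03, -32.64). M is the foot of the tangent from F: M = (23.06, -9.908).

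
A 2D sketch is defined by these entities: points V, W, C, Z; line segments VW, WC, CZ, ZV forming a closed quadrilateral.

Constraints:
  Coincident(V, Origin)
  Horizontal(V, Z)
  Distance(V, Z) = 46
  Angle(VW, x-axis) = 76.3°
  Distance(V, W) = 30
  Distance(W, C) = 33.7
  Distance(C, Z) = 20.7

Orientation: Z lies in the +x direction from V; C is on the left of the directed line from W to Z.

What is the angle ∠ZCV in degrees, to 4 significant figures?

82.03°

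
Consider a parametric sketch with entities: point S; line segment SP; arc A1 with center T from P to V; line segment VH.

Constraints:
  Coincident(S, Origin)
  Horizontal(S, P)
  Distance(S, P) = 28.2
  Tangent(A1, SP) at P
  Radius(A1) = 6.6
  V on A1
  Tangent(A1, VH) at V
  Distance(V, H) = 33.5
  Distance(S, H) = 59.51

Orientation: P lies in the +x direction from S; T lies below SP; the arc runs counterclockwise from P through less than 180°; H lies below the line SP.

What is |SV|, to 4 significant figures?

26.53

S is at the origin; S and P share the same y with |SP| = 28.2 and P on the +x side, so P = (28.20, 0.000). Tangency of A1 to SP means the radius TP is perpendicular to SP, so T = P + (0, -6.6) = (28.20, -6.600). Since TV ⟂ VH (tangency), |TH| = √(6.6² + 33.5²) = 34.14 regardless of where V sits on A1. So H lies on both circle(S, 59.51) and circle(T, 34.14); the below-SP intersection is H = (49.14, -33.57). V is the foot of the tangent from H: V = (23.87, -11.58).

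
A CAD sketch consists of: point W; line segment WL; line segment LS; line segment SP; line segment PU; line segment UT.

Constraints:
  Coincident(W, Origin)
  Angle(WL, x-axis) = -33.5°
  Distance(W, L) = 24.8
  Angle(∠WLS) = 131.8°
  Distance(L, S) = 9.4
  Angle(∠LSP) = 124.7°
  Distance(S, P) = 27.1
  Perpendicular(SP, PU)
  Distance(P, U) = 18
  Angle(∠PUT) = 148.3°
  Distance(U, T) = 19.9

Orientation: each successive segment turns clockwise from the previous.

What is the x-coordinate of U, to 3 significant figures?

-10.1

W is at the origin; WL runs at -33.5° with length 24.8, so L = (20.7, -13.7). ∠WLS = 131.8° gives LS at -81.7° from the x-axis; with |LS| = 9.4, S = (22.0, -23.0). ∠LSP = 124.7° gives SP at -137° from the x-axis; with |SP| = 27.1, P = (2.22, -41.5). SP is perpendicular to PU, so PU runs at 133°; with |PU| = 18.0, U = (-10.1, -28.3). So U.x = -10.1.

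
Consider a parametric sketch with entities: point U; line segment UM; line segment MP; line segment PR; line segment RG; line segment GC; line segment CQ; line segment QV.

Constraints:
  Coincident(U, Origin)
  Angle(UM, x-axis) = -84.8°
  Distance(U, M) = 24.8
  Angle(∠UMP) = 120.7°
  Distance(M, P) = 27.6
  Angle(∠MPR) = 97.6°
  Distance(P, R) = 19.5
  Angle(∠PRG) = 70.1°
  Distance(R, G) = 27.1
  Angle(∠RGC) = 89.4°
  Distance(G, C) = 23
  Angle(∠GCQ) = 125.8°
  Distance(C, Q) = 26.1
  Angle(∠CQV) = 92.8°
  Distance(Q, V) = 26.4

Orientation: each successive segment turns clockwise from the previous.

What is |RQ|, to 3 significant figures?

38.4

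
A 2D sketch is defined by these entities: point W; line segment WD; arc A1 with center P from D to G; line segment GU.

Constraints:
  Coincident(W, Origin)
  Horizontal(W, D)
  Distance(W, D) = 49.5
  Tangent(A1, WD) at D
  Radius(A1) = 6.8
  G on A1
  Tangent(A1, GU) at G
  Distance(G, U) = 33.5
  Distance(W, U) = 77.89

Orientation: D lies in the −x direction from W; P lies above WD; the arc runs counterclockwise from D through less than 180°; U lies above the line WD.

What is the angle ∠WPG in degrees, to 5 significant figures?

56.154°

Checks: |PG| = 6.800 ✓; ∠(PG, GU) = 90.00° ✓; |GU| = 33.50 ✓; |WU| = 77.89 ✓.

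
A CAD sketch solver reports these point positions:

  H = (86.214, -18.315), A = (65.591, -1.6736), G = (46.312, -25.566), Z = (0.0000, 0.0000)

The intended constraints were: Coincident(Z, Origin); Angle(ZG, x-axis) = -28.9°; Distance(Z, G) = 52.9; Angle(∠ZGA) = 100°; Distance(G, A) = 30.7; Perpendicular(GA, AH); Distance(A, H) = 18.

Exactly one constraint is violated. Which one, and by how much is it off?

Distance(A, H) = 18 — off by 8.50.

Z = (0.00, 0.00) ✓; ZG at -28.90° ✓; |ZG| = 52.90 ✓; ∠ZGA = 100.0° ✓; |GA| = 30.70 ✓; ∠(GA, AH) = 90.00° ✓; |AH| = 26.50 ✗.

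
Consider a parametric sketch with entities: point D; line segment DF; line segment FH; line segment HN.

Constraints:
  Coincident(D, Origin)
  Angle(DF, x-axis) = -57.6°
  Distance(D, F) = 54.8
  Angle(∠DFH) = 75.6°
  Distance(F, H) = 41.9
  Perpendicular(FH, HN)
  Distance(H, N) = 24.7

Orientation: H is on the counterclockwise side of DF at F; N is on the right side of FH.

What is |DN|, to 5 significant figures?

82.757

D is at the origin; DF runs at -57.6° with length 54.8, so F = 54.8·(cos -57.6°, sin -57.6°) = (29.363, -46.269). ∠DFH = 75.6°, so FH runs at -57.6° + (180° − 75.6°) = 46.800° from the x-axis; with |FH| = 41.9, H = F + 41.9·(cos 46.800°, sin 46.800°) = (58.046, -15.725). FH is perpendicular to HN; with |HN| = 24.7 on the right of FH, N = H + 24.7·(0.72897, -0.68455) = (76.051, -32.634). Then |DN| = |N − D| = 82.757.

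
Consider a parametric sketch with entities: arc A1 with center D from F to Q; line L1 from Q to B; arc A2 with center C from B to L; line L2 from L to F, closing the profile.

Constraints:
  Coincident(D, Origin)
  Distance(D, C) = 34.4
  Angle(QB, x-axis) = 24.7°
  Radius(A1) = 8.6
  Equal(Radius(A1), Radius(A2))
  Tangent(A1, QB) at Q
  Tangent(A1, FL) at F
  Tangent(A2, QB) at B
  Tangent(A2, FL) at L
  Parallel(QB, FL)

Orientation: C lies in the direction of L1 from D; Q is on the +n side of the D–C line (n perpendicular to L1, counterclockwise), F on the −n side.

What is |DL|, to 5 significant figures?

35.459

The slot axis is L1's direction at 24.7°, so u = (cos 24.7°, sin 24.7°) = (0.90851, 0.41787) and n = (−sin 24.7°, cos 24.7°) = (-0.41787, 0.90851). D is at the origin and C lies 34.4 along u from D, so C = 34.4·u = (31.253, 14.375). Tangency of A1 to both parallel lines with radius 8.6 puts Q and F at D ± 8.6·n: Q = (-3.5937, 7.8132), F = (3.5937, -7.8132). Equal radii place B and L the same way about C: B = C + 8.6·n = (27.659, 22.188), L = C − 8.6·n = (34.846, 6.5615). Then |DL| = |L − D| = 35.459.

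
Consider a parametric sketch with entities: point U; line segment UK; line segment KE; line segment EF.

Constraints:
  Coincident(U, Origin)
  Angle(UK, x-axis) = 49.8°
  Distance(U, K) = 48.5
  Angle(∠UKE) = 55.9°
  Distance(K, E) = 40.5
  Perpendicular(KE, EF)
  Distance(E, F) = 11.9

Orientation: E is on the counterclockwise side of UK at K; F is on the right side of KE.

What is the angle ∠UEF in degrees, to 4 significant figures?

161.7°

∠UKE = 55.9°, so KE runs at 49.8° + (180° − 55.9°) = 173.9° from the x-axis; with |KE| = 40.5, E = K + 40.5·(cos 173.9°, sin 173.9°) = (-8.966, 41.35). The perpendicularity gives EF at right angles to KE; with |EF| = 11.9 on the right of KE, F = E + 11.9·(0.1063, 0.9943) = (-7.701, 53.18). Then cos ∠UEF = EU·EF / (|EU||EF|), giving 161.7°.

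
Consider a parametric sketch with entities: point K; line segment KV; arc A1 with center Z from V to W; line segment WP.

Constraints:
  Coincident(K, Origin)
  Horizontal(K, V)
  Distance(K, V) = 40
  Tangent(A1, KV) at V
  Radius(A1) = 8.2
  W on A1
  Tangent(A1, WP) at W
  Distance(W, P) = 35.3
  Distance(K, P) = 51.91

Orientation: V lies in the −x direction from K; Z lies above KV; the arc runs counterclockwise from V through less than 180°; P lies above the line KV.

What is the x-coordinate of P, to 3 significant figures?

-29.3

Checks: |ZW| = 8.200 ✓; ∠(ZW, WP) = 90.00° ✓; |WP| = 35.30 ✓; |KP| = 51.91 ✓.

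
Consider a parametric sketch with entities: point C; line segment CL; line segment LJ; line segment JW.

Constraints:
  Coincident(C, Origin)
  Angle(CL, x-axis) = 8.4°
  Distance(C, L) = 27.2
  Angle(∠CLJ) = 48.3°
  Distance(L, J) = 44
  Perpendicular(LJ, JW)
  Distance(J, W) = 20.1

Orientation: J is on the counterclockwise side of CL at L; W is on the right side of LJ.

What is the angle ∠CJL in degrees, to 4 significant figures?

38.09°

C is at the origin; CL runs at 8.4° with length 27.2, so L = 27.2·(cos 8.4°, sin 8.4°) = (26.91, 3.973). ∠CLJ = 48.3°, so LJ runs at 8.4° + (180° − 48.3°) = 140.1° from the x-axis; with |LJ| = 44.0, J = L + 44.0·(cos 140.1°, sin 140.1°) = (-6.847, 32.20). Then cos ∠CJL = JC·JL / (|JC||JL|), giving 38.09°.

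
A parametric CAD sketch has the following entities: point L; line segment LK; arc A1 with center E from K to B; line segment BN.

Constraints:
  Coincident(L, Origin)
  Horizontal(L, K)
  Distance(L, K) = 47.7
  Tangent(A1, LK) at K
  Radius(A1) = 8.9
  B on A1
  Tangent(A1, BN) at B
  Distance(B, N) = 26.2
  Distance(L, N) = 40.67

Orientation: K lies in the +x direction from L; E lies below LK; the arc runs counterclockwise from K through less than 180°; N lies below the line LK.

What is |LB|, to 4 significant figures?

39.96

Checks: |EB| = 8.900 ✓; ∠(EB, BN) = 90.00° ✓; |BN| = 26.20 ✓; |LN| = 40.67 ✓.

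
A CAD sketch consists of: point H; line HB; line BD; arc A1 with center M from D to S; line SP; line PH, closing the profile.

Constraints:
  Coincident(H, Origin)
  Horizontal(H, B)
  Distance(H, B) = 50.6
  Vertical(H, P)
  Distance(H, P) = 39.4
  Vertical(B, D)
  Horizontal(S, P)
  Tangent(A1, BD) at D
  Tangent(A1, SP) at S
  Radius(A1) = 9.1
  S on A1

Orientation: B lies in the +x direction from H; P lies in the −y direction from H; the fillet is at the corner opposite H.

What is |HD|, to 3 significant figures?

59.0

H is at the origin; HB is horizontal with |HB| = 50.6 and B on the +x side, so B = (50.6, 0.00). H and P share the same x with |HP| = 39.4 and P on the −y side, so P = (0.00, -39.4). The virtual corner opposite H is at (50.6, -39.4). A1 meets BD tangentially, so MD is at right angles to BD and since A1 is tangent to SP there, MS ⟂ SP, with radius 9.1, so the center M sits 9.1 in from both sides at M = (41.5, -30.3). That places the tangent points at D = (50.6, -30.3) on BD and S = (41.5, -39.4) on SP. Then |HD| = |D − H| = 59.0.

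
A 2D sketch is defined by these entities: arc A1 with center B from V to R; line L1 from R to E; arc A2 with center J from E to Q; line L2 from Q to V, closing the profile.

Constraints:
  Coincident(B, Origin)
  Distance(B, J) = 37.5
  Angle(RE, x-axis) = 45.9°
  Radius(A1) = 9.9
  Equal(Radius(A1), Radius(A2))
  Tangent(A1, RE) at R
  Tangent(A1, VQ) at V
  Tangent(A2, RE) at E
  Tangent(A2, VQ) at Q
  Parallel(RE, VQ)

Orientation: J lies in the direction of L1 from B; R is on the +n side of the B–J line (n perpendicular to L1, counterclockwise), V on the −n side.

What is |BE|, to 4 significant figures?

38.78

The slot axis is L1's direction at 45.9°, so u = (cos 45.9°, sin 45.9°) = (0.6959, 0.7181) and n = (−sin 45.9°, cos 45.9°) = (-0.7181, 0.6959). B is at the origin and J lies 37.5 along u from B, so J = 37.5·u = (26.10, 26.93). Tangency of A1 to both parallel lines with radius 9.9 puts R and V at B ± 9.9·n: R = (-7.109, 6.890), V = (7.109, -6.890). Equal radii place E and Q the same way about J: E = J + 9.9·n = (18.99, 33.82), Q = J − 9.9·n = (33.21, 20.04). Then |BE| = |E − B| = 38.78.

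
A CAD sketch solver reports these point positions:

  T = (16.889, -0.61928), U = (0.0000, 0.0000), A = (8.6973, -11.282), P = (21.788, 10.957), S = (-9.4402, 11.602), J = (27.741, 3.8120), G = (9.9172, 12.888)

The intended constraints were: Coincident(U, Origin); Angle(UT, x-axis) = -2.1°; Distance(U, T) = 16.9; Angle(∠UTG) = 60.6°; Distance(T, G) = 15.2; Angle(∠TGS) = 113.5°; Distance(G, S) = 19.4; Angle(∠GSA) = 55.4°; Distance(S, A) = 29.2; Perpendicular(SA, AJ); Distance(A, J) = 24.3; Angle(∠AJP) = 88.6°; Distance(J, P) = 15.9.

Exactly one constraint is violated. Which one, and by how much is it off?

Distance(J, P) = 15.9 — off by 6.60.

U = (0.00, 0.00) ✓; UT at -2.100° ✓; |UT| = 16.90 ✓; ∠UTG = 60.60° ✓; |TG| = 15.20 ✓; ∠TGS = 113.5° ✓; |GS| = 19.40 ✓; ∠GSA = 55.40° ✓; |SA| = 29.20 ✓; ∠(SA, AJ) = 90.00° ✓; |AJ| = 24.30 ✓; ∠AJP = 88.60° ✓; |JP| = 9.300 ✗.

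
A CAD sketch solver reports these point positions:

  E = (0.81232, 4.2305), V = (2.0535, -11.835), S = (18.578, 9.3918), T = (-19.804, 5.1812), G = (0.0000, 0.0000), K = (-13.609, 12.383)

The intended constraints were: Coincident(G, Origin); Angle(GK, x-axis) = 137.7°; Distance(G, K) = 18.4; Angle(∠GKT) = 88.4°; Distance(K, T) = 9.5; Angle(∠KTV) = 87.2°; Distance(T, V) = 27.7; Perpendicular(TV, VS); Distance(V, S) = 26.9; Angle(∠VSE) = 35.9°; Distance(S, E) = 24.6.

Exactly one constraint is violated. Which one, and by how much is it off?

Distance(S, E) = 24.6 — off by 6.10.

G = (0.00, 0.00) ✓; GK at 137.7° ✓; |GK| = 18.40 ✓; ∠GKT = 88.40° ✓; |KT| = 9.500 ✓; ∠KTV = 87.20° ✓; |TV| = 27.70 ✓; ∠(TV, VS) = 90.00° ✓; |VS| = 26.90 ✓; ∠VSE = 35.90° ✓; |SE| = 18.50 ✗.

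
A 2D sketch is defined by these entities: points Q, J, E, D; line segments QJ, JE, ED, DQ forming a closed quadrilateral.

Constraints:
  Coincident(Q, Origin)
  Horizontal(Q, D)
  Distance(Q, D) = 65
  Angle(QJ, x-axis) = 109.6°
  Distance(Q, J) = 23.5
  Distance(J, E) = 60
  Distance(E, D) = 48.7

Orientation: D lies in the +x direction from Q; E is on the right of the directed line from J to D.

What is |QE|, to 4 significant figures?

37.60

Checks: |JE| = 60.00 ✓; |ED| = 48.70 ✓.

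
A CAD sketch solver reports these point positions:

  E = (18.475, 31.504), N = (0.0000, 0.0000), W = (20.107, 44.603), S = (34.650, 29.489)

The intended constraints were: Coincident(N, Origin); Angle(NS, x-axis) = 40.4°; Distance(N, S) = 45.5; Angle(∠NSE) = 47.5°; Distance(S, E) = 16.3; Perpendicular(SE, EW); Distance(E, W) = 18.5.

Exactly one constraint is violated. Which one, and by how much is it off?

Distance(E, W) = 18.5 — off by 5.30.

N = (0.00, 0.00) ✓; NS at 40.40° ✓; |NS| = 45.50 ✓; ∠NSE = 47.50° ✓; |SE| = 16.30 ✓; ∠(SE, EW) = 90.00° ✓; |EW| = 13.20 ✗.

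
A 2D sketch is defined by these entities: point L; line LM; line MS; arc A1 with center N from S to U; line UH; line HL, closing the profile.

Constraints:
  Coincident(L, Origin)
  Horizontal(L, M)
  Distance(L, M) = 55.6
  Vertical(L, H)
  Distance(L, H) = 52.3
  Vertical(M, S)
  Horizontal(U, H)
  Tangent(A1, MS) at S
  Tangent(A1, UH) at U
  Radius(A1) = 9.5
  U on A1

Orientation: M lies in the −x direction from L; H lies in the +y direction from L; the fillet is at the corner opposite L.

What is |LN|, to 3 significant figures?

62.9

LH is vertical with |LH| = 52.3 and H on the +y side, so H = (0.00, 52.3). The virtual corner opposite L is at (-55.6, 52.3). Tangency of A1 to MS means the radius NS is perpendicular to MS and since A1 is tangent to UH there, NU ⟂ UH, with radius 9.5, so the center N sits 9.5 in from both sides at N = (-46.1, 42.8). Then |LN| = |N − L| = 62.9.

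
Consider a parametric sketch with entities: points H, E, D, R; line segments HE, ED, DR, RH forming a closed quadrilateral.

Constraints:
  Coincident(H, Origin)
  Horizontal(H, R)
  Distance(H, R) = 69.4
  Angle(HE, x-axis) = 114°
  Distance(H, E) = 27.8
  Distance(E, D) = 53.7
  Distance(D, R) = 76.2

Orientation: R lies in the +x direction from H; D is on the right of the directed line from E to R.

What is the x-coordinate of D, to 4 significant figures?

-1.690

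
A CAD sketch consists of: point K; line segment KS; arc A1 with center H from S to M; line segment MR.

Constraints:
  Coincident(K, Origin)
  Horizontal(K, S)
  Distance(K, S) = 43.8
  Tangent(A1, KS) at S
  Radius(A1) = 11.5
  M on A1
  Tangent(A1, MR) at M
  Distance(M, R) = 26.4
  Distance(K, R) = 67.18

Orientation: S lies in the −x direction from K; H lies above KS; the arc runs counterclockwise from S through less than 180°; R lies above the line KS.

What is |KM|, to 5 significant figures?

41.219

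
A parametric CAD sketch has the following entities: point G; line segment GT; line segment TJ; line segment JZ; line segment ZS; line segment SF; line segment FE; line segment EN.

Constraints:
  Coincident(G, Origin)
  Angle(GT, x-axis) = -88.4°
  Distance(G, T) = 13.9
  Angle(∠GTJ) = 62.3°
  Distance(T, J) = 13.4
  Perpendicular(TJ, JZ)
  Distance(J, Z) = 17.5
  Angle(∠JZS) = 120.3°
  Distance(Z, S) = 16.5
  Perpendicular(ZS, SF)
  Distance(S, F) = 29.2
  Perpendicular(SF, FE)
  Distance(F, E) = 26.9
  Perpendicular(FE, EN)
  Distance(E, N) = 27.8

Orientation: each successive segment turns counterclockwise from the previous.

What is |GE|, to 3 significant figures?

25.3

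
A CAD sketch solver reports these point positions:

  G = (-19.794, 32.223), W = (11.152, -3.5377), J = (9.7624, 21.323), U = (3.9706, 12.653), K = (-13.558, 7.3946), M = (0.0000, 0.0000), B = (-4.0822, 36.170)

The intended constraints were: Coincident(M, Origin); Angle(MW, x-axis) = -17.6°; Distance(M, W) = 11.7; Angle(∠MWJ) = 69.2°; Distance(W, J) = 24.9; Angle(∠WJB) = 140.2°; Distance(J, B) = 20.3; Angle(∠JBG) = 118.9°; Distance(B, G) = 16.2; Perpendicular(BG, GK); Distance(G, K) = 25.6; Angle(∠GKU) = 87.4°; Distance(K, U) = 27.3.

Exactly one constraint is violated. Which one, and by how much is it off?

Distance(K, U) = 27.3 — off by 9.00.

M = (0.00, 0.00) ✓; MW at -17.60° ✓; |MW| = 11.70 ✓; ∠MWJ = 69.20° ✓; |WJ| = 24.90 ✓; ∠WJB = 140.2° ✓; |JB| = 20.30 ✓; ∠JBG = 118.9° ✓; |BG| = 16.20 ✓; ∠(BG, GK) = 90.00° ✓; |GK| = 25.60 ✓; ∠GKU = 87.40° ✓; |KU| = 18.30 ✗.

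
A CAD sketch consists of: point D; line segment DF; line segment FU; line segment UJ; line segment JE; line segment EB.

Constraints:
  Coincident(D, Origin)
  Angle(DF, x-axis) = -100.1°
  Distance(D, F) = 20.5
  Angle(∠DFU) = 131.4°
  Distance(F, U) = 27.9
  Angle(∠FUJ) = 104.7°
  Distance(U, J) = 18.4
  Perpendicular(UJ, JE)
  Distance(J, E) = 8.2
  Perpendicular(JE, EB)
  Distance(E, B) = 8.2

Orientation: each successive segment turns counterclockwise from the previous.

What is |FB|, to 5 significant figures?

25.525

UJ is perpendicular to JE, so JE runs at 113.80°; with |JE| = 8.2, E = (27.299, -27.089). JE ⟂ EB, so EB runs at -156.20°; with |EB| = 8.2, B = (19.797, -30.398). Then |FB| = |B − F| = 25.525.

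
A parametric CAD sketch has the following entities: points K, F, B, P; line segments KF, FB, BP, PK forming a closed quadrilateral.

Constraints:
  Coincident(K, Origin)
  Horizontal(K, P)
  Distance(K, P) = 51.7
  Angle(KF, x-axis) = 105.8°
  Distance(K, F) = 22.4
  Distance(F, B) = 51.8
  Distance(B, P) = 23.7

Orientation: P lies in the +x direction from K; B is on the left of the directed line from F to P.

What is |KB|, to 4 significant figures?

51.11

Checks: |FB| = 51.80 ✓; |BP| = 23.70 ✓.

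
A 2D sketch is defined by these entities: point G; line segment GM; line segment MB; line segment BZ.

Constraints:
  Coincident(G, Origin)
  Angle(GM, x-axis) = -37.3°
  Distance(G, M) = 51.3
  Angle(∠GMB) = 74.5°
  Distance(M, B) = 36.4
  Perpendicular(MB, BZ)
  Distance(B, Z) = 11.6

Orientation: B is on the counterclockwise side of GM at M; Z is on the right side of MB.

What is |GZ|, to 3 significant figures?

65.1

G is at the origin; GM runs at -37.3° with length 51.3, so M = 51.3·(cos -37.3°, sin -37.3°) = (40.8, -31.1). ∠GMB = 74.5°, so MB runs at -37.3° + (180° − 74.5°) = 68.2° from the x-axis; with |MB| = 36.4, B = M + 36.4·(cos 68.2°, sin 68.2°) = (54.3, 2.71). MB ⟂ BZ; with |BZ| = 11.6 on the right of MB, Z = B + 11.6·(0.928, -0.371) = (65.1, -1.60). Then |GZ| = |Z − G| = 65.1.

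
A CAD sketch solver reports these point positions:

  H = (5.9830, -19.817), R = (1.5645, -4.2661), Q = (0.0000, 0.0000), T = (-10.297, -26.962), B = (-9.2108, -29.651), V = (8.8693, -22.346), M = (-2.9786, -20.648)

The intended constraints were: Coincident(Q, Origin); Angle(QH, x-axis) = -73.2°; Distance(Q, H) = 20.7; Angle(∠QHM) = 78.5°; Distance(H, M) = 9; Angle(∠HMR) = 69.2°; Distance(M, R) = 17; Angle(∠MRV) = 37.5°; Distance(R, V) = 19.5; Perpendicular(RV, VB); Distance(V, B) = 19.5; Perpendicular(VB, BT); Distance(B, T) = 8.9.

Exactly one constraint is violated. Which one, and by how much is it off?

Distance(B, T) = 8.9 — off by 6.00.

Q = (0.00, 0.00) ✓; QH at -73.20° ✓; |QH| = 20.70 ✓; ∠QHM = 78.50° ✓; |HM| = 9.000 ✓; ∠HMR = 69.20° ✓; |MR| = 17.00 ✓; ∠MRV = 37.50° ✓; |RV| = 19.50 ✓; ∠(RV, VB) = 90.00° ✓; |VB| = 19.50 ✓; ∠(VB, BT) = 90.00° ✓; |BT| = 2.900 ✗.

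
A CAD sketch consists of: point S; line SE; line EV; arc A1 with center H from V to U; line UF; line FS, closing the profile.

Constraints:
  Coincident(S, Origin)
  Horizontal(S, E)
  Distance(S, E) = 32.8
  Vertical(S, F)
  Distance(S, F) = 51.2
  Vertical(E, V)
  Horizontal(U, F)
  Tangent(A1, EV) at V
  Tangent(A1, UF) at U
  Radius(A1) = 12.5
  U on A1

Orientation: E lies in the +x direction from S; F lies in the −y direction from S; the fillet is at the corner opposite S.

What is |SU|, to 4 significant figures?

55.08

The virtual corner opposite S is at (32.80, -51.20). Since A1 is tangent to EV there, HV ⟂ EV and since A1 is tangent to UF there, HU ⟂ UF, with radius 12.5, so the center H sits 12.5 in from both sides at H = (20.30, -38.70). That places the tangent points at V = (32.80, -38.70) on EV and U = (20.30, -51.20) on UF. Then |SU| = |U − S| = 55.08.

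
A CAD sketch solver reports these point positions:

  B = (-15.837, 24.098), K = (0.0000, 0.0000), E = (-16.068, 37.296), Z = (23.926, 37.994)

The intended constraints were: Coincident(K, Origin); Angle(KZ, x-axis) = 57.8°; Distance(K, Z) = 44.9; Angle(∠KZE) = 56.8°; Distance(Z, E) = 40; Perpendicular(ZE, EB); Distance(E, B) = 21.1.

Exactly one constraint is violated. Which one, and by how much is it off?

Distance(E, B) = 21.1 — off by 7.90.

K = (0.00, 0.00) ✓; KZ at 57.80° ✓; |KZ| = 44.90 ✓; ∠KZE = 56.80° ✓; |ZE| = 40.00 ✓; ∠(ZE, EB) = 90.00° ✓; |EB| = 13.20 ✗.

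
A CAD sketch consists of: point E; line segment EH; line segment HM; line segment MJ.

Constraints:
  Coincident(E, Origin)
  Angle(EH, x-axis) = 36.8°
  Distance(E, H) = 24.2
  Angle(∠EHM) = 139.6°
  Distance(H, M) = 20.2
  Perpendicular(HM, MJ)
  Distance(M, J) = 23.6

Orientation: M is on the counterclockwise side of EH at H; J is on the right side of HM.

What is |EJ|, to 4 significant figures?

55.10

∠EHM = 139.6°, so HM runs at 36.8° + (180° − 139.6°) = 77.20° from the x-axis; with |HM| = 20.2, M = H + 20.2·(cos 77.20°, sin 77.20°) = (23.85, 34.19). HM is perpendicular to MJ; with |MJ| = 23.6 on the right of HM, J = M + 23.6·(0.9751, -0.2215) = (46.87, 28.97). Then |EJ| = |J − E| = 55.10.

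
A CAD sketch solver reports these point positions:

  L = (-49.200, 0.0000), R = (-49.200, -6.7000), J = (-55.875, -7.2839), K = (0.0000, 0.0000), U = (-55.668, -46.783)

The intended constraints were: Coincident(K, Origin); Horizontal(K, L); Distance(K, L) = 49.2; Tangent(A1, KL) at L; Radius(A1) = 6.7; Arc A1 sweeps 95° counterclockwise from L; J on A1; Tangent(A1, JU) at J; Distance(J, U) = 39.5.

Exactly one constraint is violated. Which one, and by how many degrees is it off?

Tangent(A1, JU) at J — off by 4.70°.

K = (0.00, 0.00) ✓; K.y = 0.00, L.y = 0.00 ✓; |KL| = 49.20 ✓; ∠(RL, LK) = 90.00° ✓; |RL| = 6.700 ✓; bearing(R→J) − bearing(R→L) = 95.00° ✓; |RJ| = 6.700 ✓; ∠(RJ, JU) = 94.70° ✗; |JU| = 39.50 ✓.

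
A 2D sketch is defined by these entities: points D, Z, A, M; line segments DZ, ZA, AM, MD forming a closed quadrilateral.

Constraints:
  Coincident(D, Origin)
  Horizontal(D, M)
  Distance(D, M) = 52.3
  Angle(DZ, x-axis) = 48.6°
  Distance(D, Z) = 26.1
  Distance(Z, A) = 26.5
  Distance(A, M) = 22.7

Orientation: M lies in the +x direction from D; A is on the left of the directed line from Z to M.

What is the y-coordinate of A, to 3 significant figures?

21.0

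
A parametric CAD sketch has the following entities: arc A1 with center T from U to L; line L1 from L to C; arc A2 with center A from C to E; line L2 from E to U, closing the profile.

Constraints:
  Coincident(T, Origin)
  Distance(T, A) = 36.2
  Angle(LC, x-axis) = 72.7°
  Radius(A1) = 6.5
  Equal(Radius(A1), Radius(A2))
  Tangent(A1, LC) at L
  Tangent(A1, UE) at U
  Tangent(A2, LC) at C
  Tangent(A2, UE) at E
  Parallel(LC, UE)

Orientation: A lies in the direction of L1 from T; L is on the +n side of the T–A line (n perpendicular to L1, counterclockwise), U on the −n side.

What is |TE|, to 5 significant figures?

36.779

Tangency of A1 to both parallel lines with radius 6.5 puts L and U at T ± 6.5·n: L = (-6.2059, 1.9329), U = (6.2059, -1.9329). Equal radii place C and E the same way about A: C = A + 6.5·n = (4.5590, 36.495), E = A − 6.5·n = (16.971, 32.629). Then |TE| = |E − T| = 36.779.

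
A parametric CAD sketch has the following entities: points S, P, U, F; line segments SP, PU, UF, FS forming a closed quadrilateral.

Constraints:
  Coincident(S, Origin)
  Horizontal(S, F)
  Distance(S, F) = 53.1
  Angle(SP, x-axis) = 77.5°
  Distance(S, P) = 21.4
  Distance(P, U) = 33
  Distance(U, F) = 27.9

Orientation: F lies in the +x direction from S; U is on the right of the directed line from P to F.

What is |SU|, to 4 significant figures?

25.99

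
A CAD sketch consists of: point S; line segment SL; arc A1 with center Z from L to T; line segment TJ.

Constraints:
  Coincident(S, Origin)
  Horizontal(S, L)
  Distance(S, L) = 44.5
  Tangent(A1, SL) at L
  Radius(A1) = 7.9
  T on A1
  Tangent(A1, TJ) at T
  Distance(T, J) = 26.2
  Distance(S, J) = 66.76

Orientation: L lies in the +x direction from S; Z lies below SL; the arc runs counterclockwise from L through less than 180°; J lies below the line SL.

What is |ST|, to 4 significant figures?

41.69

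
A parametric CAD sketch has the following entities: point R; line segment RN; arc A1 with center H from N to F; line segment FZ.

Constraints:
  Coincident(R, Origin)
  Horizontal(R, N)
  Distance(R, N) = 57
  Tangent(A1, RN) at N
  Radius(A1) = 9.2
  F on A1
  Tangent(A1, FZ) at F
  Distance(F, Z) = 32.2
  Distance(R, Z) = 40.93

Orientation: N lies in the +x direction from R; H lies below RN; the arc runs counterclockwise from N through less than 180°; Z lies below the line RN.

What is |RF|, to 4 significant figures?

49.98

Checks: |HF| = 9.200 ✓; ∠(HF, FZ) = 90.00° ✓; |FZ| = 32.20 ✓; |RZ| = 40.93 ✓.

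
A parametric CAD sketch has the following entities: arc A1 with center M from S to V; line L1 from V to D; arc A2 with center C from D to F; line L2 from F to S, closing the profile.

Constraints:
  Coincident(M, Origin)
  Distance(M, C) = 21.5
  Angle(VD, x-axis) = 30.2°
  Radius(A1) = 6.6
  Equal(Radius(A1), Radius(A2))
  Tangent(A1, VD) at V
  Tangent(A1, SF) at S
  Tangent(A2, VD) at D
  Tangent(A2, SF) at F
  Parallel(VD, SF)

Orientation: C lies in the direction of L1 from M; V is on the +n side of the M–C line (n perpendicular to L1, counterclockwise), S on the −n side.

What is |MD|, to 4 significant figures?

22.49

The slot axis is L1's direction at 30.2°, so u = (cos 30.2°, sin 30.2°) = (0.8643, 0.5030) and n = (−sin 30.2°, cos 30.2°) = (-0.5030, 0.8643). M is at the origin and C lies 21.5 along u from M, so C = 21.5·u = (18.58, 10.81). Tangency of A1 to both parallel lines with radius 6.6 puts V and S at M ± 6.6·n: V = (-3.320, 5.704), S = (3.320, -5.704). Equal radii place D and F the same way about C: D = C + 6.6·n = (15.26, 16.52), F = C − 6.6·n = (21.90, 5.111). Then |MD| = |D − M| = 22.49.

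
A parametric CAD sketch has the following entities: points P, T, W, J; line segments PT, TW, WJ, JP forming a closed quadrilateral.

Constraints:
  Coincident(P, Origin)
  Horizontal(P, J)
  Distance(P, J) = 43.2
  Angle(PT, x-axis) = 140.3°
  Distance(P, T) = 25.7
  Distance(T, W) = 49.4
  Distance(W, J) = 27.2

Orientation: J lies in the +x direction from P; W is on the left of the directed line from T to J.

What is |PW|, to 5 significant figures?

37.307

P is at the origin; P and J share the same y with |PJ| = 43.2 and J in +x, so J = (43.2, 0). PT runs at 140.3° with |PT| = 25.7, so T = (-19.774, 16.416). W is determined by |TW| = 49.4 and |WJ| = 27.2 together: it lies at the intersection of circle(T, 49.4) and circle(J, 27.2). With |TJ| = 65.078, the foot of the radical line on TJ is 45.604 from T and the perpendicular offset is √(49.4² − 45.604²) = 18.990. Taking the left-of-TJ solution: W = (29.146, 23.288).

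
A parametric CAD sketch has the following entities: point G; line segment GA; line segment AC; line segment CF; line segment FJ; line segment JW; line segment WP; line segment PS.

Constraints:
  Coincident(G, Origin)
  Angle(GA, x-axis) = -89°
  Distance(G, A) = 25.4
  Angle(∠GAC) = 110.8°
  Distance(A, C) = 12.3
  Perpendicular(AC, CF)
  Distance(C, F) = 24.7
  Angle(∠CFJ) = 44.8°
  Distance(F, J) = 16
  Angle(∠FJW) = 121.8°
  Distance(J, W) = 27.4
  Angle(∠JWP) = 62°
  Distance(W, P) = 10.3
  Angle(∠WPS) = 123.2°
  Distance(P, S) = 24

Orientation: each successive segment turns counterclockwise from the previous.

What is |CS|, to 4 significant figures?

17.27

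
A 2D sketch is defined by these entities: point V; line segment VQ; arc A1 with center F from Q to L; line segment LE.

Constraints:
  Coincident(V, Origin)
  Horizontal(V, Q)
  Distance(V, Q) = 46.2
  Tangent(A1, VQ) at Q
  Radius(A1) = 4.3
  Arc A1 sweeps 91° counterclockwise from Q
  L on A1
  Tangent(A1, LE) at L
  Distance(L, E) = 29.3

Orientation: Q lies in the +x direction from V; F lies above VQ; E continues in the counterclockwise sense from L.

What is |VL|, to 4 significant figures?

50.69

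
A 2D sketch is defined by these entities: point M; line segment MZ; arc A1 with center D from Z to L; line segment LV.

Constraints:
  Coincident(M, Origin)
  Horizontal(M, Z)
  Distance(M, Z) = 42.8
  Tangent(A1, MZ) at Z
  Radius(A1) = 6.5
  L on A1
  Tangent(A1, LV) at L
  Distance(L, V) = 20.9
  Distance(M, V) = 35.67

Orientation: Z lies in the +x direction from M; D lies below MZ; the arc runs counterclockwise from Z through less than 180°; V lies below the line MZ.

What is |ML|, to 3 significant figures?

37.1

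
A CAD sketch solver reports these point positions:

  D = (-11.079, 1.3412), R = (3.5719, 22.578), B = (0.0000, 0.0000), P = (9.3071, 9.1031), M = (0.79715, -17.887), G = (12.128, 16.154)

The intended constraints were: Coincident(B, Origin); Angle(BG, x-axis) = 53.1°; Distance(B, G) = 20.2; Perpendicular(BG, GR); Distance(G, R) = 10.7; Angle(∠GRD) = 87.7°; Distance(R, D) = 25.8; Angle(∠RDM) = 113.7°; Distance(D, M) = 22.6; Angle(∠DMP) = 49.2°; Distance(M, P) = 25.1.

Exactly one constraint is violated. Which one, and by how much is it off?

Distance(M, P) = 25.1 — off by 3.20.

B = (0.00, 0.00) ✓; BG at 53.10° ✓; |BG| = 20.20 ✓; ∠(BG, GR) = 90.00° ✓; |GR| = 10.70 ✓; ∠GRD = 87.70° ✓; |RD| = 25.80 ✓; ∠RDM = 113.7° ✓; |DM| = 22.60 ✓; ∠DMP = 49.20° ✓; |MP| = 28.30 ✗.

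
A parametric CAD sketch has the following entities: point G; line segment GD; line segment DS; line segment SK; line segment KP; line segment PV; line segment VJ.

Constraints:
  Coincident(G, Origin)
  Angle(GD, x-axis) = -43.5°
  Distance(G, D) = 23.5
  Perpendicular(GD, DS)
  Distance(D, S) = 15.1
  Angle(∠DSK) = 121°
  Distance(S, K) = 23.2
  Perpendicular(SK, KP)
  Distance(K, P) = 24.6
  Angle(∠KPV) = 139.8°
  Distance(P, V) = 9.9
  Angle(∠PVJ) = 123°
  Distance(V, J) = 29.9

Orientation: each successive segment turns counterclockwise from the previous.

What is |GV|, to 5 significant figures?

8.3886

SK is perpendicular to KP, so KP runs at -164.50°; with |KP| = 24.6, P = (-2.4648, 10.559). ∠KPV = 139.8° gives PV at -124.30° from the x-axis; with |PV| = 9.9, V = (-8.0437, 2.3806). Then |GV| = |V − G| = 8.3886.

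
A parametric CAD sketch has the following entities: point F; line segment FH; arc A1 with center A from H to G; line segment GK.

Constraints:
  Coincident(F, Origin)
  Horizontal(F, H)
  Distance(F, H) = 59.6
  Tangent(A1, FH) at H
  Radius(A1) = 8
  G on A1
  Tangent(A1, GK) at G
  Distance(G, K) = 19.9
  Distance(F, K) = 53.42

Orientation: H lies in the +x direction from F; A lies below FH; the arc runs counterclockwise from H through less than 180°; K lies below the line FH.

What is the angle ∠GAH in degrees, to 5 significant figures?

75.967°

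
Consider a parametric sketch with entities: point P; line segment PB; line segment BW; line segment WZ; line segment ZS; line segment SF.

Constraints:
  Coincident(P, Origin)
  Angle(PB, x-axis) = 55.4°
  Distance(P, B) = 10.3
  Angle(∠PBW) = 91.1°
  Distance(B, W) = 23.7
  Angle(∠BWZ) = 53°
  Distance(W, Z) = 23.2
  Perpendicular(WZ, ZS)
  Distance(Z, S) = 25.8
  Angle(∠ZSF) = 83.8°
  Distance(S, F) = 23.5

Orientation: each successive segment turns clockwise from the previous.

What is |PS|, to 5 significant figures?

12.926

P is at the origin; PB runs at 55.4° with length 10.3, so B = (5.8488, 8.4783). ∠PBW = 91.1° gives BW at -33.500° from the x-axis; with |BW| = 23.7, W = (25.612, -4.6026). ∠BWZ = 53.0° gives WZ at -160.50° from the x-axis; with |WZ| = 23.2, Z = (3.7426, -12.347). The perpendicularity gives ZS at right angles to WZ, so ZS runs at 109.50°; with |ZS| = 25.8, S = (-4.8696, 11.973). Then |PS| = |S − P| = 12.926.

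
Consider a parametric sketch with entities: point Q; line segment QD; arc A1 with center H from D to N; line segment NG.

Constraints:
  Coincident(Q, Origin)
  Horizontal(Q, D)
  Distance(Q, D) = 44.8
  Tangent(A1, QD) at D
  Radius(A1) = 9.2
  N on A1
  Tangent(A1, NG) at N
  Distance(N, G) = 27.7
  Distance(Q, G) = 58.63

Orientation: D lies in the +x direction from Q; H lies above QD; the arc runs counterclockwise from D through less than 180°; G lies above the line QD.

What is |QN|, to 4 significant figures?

54.87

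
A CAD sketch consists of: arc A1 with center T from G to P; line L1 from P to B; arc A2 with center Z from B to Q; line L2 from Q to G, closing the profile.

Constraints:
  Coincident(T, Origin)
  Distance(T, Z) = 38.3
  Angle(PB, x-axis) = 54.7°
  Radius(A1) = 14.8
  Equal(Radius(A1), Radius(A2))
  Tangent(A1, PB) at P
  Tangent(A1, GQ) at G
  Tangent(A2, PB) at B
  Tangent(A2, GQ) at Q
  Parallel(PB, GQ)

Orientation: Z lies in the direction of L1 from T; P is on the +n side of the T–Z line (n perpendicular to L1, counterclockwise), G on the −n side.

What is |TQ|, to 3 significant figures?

41.1

The slot axis is L1's direction at 54.7°, so u = (cos 54.7°, sin 54.7°) = (0.578, 0.816) and n = (−sin 54.7°, cos 54.7°) = (-0.816, 0.578). T is at the origin and Z lies 38.3 along u from T, so Z = 38.3·u = (22.1, 31.3). Tangency of A1 to both parallel lines with radius 14.8 puts P and G at T ± 14.8·n: P = (-12.1, 8.55), G = (12.1, -8.55). Equal radii place B and Q the same way about Z: B = Z + 14.8·n = (10.1, 39.8), Q = Z − 14.8·n = (34.2, 22.7). Then |TQ| = |Q − T| = 41.1.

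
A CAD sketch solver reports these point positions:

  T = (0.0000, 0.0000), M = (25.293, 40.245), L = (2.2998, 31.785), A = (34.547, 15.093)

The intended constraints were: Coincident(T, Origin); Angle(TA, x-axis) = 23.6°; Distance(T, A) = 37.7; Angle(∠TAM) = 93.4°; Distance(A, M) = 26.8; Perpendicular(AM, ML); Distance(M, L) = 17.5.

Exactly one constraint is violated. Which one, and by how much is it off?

Distance(M, L) = 17.5 — off by 7.00.

T = (0.00, 0.00) ✓; TA at 23.60° ✓; |TA| = 37.70 ✓; ∠TAM = 93.40° ✓; |AM| = 26.80 ✓; ∠(AM, ML) = 90.00° ✓; |ML| = 24.50 ✗.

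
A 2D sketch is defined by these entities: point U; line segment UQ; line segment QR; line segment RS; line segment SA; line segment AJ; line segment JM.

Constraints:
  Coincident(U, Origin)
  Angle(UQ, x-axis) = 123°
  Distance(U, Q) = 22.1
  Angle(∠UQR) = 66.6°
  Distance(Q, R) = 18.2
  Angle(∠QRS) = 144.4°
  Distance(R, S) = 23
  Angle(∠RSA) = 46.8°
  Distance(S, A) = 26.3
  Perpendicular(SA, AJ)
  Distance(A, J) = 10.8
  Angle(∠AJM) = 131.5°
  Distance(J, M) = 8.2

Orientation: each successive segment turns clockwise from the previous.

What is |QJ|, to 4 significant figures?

11.98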